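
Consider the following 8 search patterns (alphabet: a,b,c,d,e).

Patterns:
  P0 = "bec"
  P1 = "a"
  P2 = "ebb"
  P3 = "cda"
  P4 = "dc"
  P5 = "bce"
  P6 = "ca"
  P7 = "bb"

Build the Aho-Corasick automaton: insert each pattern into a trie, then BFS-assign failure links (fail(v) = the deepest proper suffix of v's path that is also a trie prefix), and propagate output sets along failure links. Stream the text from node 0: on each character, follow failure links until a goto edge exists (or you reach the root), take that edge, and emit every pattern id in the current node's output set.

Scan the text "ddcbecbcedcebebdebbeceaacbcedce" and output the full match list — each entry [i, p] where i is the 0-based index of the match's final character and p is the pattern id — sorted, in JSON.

Construct AC machine:
Trie nodes:
  n0 'ε': a→4 b→1 c→8 d→11 e→5
  n1 'b': b→16 c→13 e→2
  n2 'be': c→3
  n3 'bec': ·  ←P0
  n4 'a': ·  ←P1
  n5 'e': b→6
  n6 'eb': b→7
  n7 'ebb': ·  ←P2
  n8 'c': a→15 d→9
  n9 'cd': a→10
  n10 'cda': ·  ←P3
  n11 'd': c→12
  n12 'dc': ·  ←P4
  n13 'bc': e→14
  n14 'bce': ·  ←P5
  n15 'ca': ·  ←P6
  n16 'bb': ·  ←P7

BFS fail/out derivation:
  fail(1) 'b': from fail(0)=0 chase 'b': 0 ⇒ 0;  out=∅∪out(0)=∅
  fail(4) 'a': from fail(0)=0 chase 'a': 0 ⇒ 0;  out={1}∪out(0)={1}
  fail(5) 'e': from fail(0)=0 chase 'e': 0 ⇒ 0;  out=∅∪out(0)=∅
  fail(8) 'c': from fail(0)=0 chase 'c': 0 ⇒ 0;  out=∅∪out(0)=∅
  fail(11) 'd': from fail(0)=0 chase 'd': 0 ⇒ 0;  out=∅∪out(0)=∅
  fail(2) 'be': from fail(1)=0 chase 'e': 0 ⇒ 5;  out=∅∪out(5)=∅
  fail(6) 'eb': from fail(5)=0 chase 'b': 0 ⇒ 1;  out=∅∪out(1)=∅
  fail(9) 'cd': from fail(8)=0 chase 'd': 0 ⇒ 11;  out=∅∪out(11)=∅
  fail(12) 'dc': from fail(11)=0 chase 'c': 0 ⇒ 8;  out={4}∪out(8)={4}
  fail(13) 'bc': from fail(1)=0 chase 'c': 0 ⇒ 8;  out=∅∪out(8)=∅
  fail(15) 'ca': from fail(8)=0 chase 'a': 0 ⇒ 4;  out={6}∪out(4)={1,6}
  fail(16) 'bb': from fail(1)=0 chase 'b': 0 ⇒ 1;  out={7}∪out(1)={7}
  fail(3) 'bec': from fail(2)=5 chase 'c': 5→0 ⇒ 8;  out={0}∪out(8)={0}
  fail(7) 'ebb': from fail(6)=1 chase 'b': 1 ⇒ 16;  out={2}∪out(16)={2,7}
  fail(10) 'cda': from fail(9)=11 chase 'a': 11→0 ⇒ 4;  out={3}∪out(4)={1,3}
  fail(14) 'bce': from fail(13)=8 chase 'e': 8→0 ⇒ 5;  out={5}∪out(5)={5}

Run:
i=0 'd': node 0→11
i=1 'd': node 11→11 (via fail)
i=2 'c': node 11→12  → match P4@[1:2]
i=3 'b': node 12→1 (via fail)
i=4 'e': node 1→2
i=5 'c': node 2→3  → match P0@[3:5]
i=6 'b': node 3→1 (via fail)
i=7 'c': node 1→13
i=8 'e': node 13→14  → match P5@[6:8]
i=9 'd': node 14→11 (via fail)
i=10 'c': node 11→12  → match P4@[9:10]
i=11 'e': node 12→5 (via fail)
i=12 'b': node 5→6
i=13 'e': node 6→2 (via fail)
i=14 'b': node 2→6 (via fail)
i=15 'd': node 6→11 (via fail)
i=16 'e': node 11→5 (via fail)
i=17 'b': node 5→6
i=18 'b': node 6→7  → match P2@[16:18],P7@[17:18]
i=19 'e': node 7→2 (via fail)
i=20 'c': node 2→3  → match P0@[18:20]
i=21 'e': node 3→5 (via fail)
i=22 'a': node 5→4 (via fail)  → match P1@[22:22]
i=23 'a': node 4→4 (via fail)  → match P1@[23:23]
i=24 'c': node 4→8 (via fail)
i=25 'b': node 8→1 (via fail)
i=26 'c': node 1→13
i=27 'e': node 13→14  → match P5@[25:27]
i=28 'd': node 14→11 (via fail)
i=29 'c': node 11→12  → match P4@[28:29]
i=30 'e': node 12→5 (via fail)

Matches: [[2,4],[5,0],[8,5],[10,4],[18,2],[18,7],[20,0],[22,1],[23,1],[27,5],[29,4]]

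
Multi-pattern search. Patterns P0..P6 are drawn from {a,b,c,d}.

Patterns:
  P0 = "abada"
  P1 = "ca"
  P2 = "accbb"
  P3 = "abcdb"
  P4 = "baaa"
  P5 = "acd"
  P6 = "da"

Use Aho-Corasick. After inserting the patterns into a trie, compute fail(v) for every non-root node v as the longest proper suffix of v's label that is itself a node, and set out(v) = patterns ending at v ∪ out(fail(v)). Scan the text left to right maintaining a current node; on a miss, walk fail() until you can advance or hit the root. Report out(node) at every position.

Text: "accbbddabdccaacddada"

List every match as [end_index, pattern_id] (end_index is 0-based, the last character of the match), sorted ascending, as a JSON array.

Build automaton:
Trie (insert patterns):
  n0 'ε': a→1 b→15 c→6 d→20
  n1 'a': b→2 c→8
  n2 'ab': a→3 c→12
  n3 'aba': d→4
  n4 'abad': a→5
  n5 'abada': ·  [P0 ends]
  n6 'c': a→7
  n7 'ca': ·  [P1 ends]
  n8 'ac': c→9 d→19
  n9 'acc': b→10
  n10 'accb': b→11
  n11 'accbb': ·  [P2 ends]
  n12 'abc': d→13
  n13 'abcd': b→14
  n14 'abcdb': ·  [P3 ends]
  n15 'b': a→16
  n16 'ba': a→17
  n17 'baa': a→18
  n18 'baaa': ·  [P4 ends]
  n19 'acd': ·  [P5 ends]
  n20 'd': a→21
  n21 'da': ·  [P6 ends]

Failure links (BFS by depth):
  n1('a'): parent n0 fail=0; on 'a' 0 → fail=0;  out ∅∪∅=∅
  n6('c'): parent n0 fail=0; on 'c' 0 → fail=0;  out ∅∪∅=∅
  n15('b'): parent n0 fail=0; on 'b' 0 → fail=0;  out ∅∪∅=∅
  n20('d'): parent n0 fail=0; on 'd' 0 → fail=0;  out ∅∪∅=∅
  n2('ab'): parent n1 fail=0; on 'b' 0 → fail=15;  out ∅∪∅=∅
  n7('ca'): parent n6 fail=0; on 'a' 0 → fail=1;  out {1}∪∅={1}
  n8('ac'): parent n1 fail=0; on 'c' 0 → fail=6;  out ∅∪∅=∅
  n16('ba'): parent n15 fail=0; on 'a' 0 → fail=1;  out ∅∪∅=∅
  n21('da'): parent n20 fail=0; on 'a' 0 → fail=1;  out {6}∪∅={6}
  n3('aba'): parent n2 fail=15; on 'a' 15 → fail=16;  out ∅∪∅=∅
  n9('acc'): parent n8 fail=6; on 'c' 6→0 → fail=6;  out ∅∪∅=∅
  n12('abc'): parent n2 fail=15; on 'c' 15→0 → fail=6;  out ∅∪∅=∅
  n17('baa'): parent n16 fail=1; on 'a' 1→0 → fail=1;  out ∅∪∅=∅
  n19('acd'): parent n8 fail=6; on 'd' 6→0 → fail=20;  out {5}∪∅={5}
  n4('abad'): parent n3 fail=16; on 'd' 16→1→0 → fail=20;  out ∅∪∅=∅
  n10('accb'): parent n9 fail=6; on 'b' 6→0 → fail=15;  out ∅∪∅=∅
  n13('abcd'): parent n12 fail=6; on 'd' 6→0 → fail=20;  out ∅∪∅=∅
  n18('baaa'): parent n17 fail=1; on 'a' 1→0 → fail=1;  out {4}∪∅={4}
  n5('abada'): parent n4 fail=20; on 'a' 20 → fail=21;  out {0}∪{6}={0,6}
  n11('accbb'): parent n10 fail=15; on 'b' 15→0 → fail=15;  out {2}∪∅={2}
  n14('abcdb'): parent n13 fail=20; on 'b' 20→0 → fail=15;  out {3}∪∅={3}

Text stream:
pos 0 'a': at 1
pos 1 'c': at 8
pos 2 'c': at 9
pos 3 'b': at 10
pos 4 'b': at 11  emit P2@[0:4]
pos 5 'd': at 20 ·f
pos 6 'd': at 20 ·f
pos 7 'a': at 21  emit P6@[6:7]
pos 8 'b': at 2 ·f
pos 9 'd': at 20 ·f
pos 10 'c': at 6 ·f
pos 11 'c': at 6 ·f
pos 12 'a': at 7  emit P1@[11:12]
pos 13 'a': at 1 ·f
pos 14 'c': at 8
pos 15 'd': at 19  emit P5@[13:15]
pos 16 'd': at 20 ·f
pos 17 'a': at 21  emit P6@[16:17]
pos 18 'd': at 20 ·f
pos 19 'a': at 21  emit P6@[18:19]

All matches (sorted): [[4,2],[7,6],[12,1],[15,5],[17,6],[19,6]]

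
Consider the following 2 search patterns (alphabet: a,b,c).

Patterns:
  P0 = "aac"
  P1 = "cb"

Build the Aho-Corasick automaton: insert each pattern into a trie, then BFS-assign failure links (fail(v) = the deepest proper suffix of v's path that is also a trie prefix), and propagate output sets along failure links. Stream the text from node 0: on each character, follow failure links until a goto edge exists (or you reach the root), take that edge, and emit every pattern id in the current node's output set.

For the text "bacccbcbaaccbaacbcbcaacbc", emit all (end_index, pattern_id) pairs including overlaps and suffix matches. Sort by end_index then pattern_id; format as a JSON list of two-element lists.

Build automaton:
Trie (insert patterns):
  0='ε' goto a→1 c→4
  1='a' goto a→2
  2='aa' goto c→3
  3='aac' goto ·  ←P0
  4='c' goto b→5
  5='cb' goto ·  ←P1

Failure links (BFS by depth):
  n1('a'): parent n0 fail=0; on 'a' 0 → fail=0;  out ∅∪∅=∅
  n4('c'): parent n0 fail=0; on 'c' 0 → fail=0;  out ∅∪∅=∅
  n2('aa'): parent n1 fail=0; on 'a' 0 → fail=1;  out ∅∪∅=∅
  n5('cb'): parent n4 fail=0; on 'b' 0 → fail=0;  out {1}∪∅={1}
  n3('aac'): parent n2 fail=1; on 'c' 1→0 → fail=4;  out {0}∪∅={0}

Text stream:
i=0 'b': node 0→0
i=1 'a': node 0→1
i=2 'c': node 1→4 (via fail)
i=3 'c': node 4→4 (via fail)
i=4 'c': node 4→4 (via fail)
i=5 'b': node 4→5  ** P1@[4:5]
i=6 'c': node 5→4 (via fail)
i=7 'b': node 4→5  ** P1@[6:7]
i=8 'a': node 5→1 (via fail)
i=9 'a': node 1→2
i=10 'c': node 2→3  ** P0@[8:10]
i=11 'c': node 3→4 (via fail)
i=12 'b': node 4→5  ** P1@[11:12]
i=13 'a': node 5→1 (via fail)
i=14 'a': node 1→2
i=15 'c': node 2→3  ** P0@[13:15]
i=16 'b': node 3→5 (via fail)  ** P1@[15:16]
i=17 'c': node 5→4 (via fail)
i=18 'b': node 4→5  ** P1@[17:18]
i=19 'c': node 5→4 (via fail)
i=20 'a': node 4→1 (via fail)
i=21 'a': node 1→2
i=22 'c': node 2→3  ** P0@[20:22]
i=23 'b': node 3→5 (via fail)  ** P1@[22:23]
i=24 'c': node 5→4 (via fail)

All matches (sorted): [[5,1],[7,1],[10,0],[12,1],[15,0],[16,1],[18,1],[22,0],[23,1]]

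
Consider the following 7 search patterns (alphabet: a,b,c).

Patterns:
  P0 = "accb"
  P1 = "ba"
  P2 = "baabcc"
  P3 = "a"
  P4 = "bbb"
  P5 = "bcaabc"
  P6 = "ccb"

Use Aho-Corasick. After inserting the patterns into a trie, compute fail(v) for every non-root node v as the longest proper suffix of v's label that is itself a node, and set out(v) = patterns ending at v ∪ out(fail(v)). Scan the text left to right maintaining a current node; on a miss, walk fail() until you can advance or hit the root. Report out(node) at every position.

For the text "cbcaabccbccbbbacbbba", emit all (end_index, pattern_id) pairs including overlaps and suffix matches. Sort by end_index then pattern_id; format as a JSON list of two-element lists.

Build:
Trie (insert patterns):
  n0 'ε': a→1 b→5 c→18
  n1 'a': c→2  ←P3
  n2 'ac': c→3
  n3 'acc': b→4
  n4 'accb': ·  ←P0
  n5 'b': a→6 b→11 c→13
  n6 'ba': a→7  ←P1
  n7 'baa': b→8
  n8 'baab': c→9
  n9 'baabc': c→10
  n10 'baabcc': ·  ←P2
  n11 'bb': b→12
  n12 'bbb': ·  ←P4
  n13 'bc': a→14
  n14 'bca': a→15
  n15 'bcaa': b→16
  n16 'bcaab': c→17
  n17 'bcaabc': ·  ←P5
  n18 'c': c→19
  n19 'cc': b→20
  n20 'ccb': ·  ←P6

Failure links (BFS by depth):
  n1('a'): parent n0 fail=0; on 'a' 0 → fail=0;  out {3}∪∅={3}
  n5('b'): parent n0 fail=0; on 'b' 0 → fail=0;  out ∅∪∅=∅
  n18('c'): parent n0 fail=0; on 'c' 0 → fail=0;  out ∅∪∅=∅
  n2('ac'): parent n1 fail=0; on 'c' 0 → fail=18;  out ∅∪∅=∅
  n6('ba'): parent n5 fail=0; on 'a' 0 → fail=1;  out {1}∪{3}={1,3}
  n11('bb'): parent n5 fail=0; on 'b' 0 → fail=5;  out ∅∪∅=∅
  n13('bc'): parent n5 fail=0; on 'c' 0 → fail=18;  out ∅∪∅=∅
  n19('cc'): parent n18 fail=0; on 'c' 0 → fail=18;  out ∅∪∅=∅
  n3('acc'): parent n2 fail=18; on 'c' 18 → fail=19;  out ∅∪∅=∅
  n7('baa'): parent n6 fail=1; on 'a' 1→0 → fail=1;  out ∅∪{3}={3}
  n12('bbb'): parent n11 fail=5; on 'b' 5 → fail=11;  out {4}∪∅={4}
  n14('bca'): parent n13 fail=18; on 'a' 18→0 → fail=1;  out ∅∪{3}={3}
  n20('ccb'): parent n19 fail=18; on 'b' 18→0 → fail=5;  out {6}∪∅={6}
  n4('accb'): parent n3 fail=19; on 'b' 19 → fail=20;  out {0}∪{6}={0,6}
  n8('baab'): parent n7 fail=1; on 'b' 1→0 → fail=5;  out ∅∪∅=∅
  n15('bcaa'): parent n14 fail=1; on 'a' 1→0 → fail=1;  out ∅∪{3}={3}
  n9('baabc'): parent n8 fail=5; on 'c' 5 → fail=13;  out ∅∪∅=∅
  n16('bcaab'): parent n15 fail=1; on 'b' 1→0 → fail=5;  out ∅∪∅=∅
  n10('baabcc'): parent n9 fail=13; on 'c' 13→18 → fail=19;  out {2}∪∅={2}
  n17('bcaabc'): parent n16 fail=5; on 'c' 5 → fail=13;  out {5}∪∅={5}

Run:
i=0 'c': node 0→18
i=1 'b': node 18→5 (via fail)
i=2 'c': node 5→13
i=3 'a': node 13→14  emit P3@[3:3]
i=4 'a': node 14→15  emit P3@[4:4]
i=5 'b': node 15→16
i=6 'c': node 16→17  emit P5@[1:6]
i=7 'c': node 17→19 (via fail)
i=8 'b': node 19→20  emit P6@[6:8]
i=9 'c': node 20→13 (via fail)
i=10 'c': node 13→19 (via fail)
i=11 'b': node 19→20  emit P6@[9:11]
i=12 'b': node 20→11 (via fail)
i=13 'b': node 11→12  emit P4@[11:13]
i=14 'a': node 12→6 (via fail)  emit P1@[13:14],P3@[14:14]
i=15 'c': node 6→2 (via fail)
i=16 'b': node 2→5 (via fail)
i=17 'b': node 5→11
i=18 'b': node 11→12  emit P4@[16:18]
i=19 'a': node 12→6 (via fail)  emit P1@[18:19],P3@[19:19]

Result: [[3,3],[4,3],[6,5],[8,6],[11,6],[13,4],[14,1],[14,3],[18,4],[19,1],[19,3]]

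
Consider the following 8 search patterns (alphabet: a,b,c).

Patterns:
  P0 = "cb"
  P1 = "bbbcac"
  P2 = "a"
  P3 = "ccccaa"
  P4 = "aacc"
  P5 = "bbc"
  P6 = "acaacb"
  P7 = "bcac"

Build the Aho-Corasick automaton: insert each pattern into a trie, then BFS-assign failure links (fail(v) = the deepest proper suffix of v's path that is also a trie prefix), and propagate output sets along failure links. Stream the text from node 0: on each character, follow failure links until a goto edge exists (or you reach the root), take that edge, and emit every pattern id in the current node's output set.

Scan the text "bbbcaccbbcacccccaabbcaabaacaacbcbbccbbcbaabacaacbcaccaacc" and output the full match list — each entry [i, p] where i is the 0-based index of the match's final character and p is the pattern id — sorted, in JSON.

Build:
Trie (insert patterns):
  0='ε' goto a→9 b→3 c→1
  1='c' goto b→2 c→10
  2='cb' goto ·  ←P0
  3='b' goto b→4 c→24
  4='bb' goto b→5 c→18
  5='bbb' goto c→6
  6='bbbc' goto a→7
  7='bbbca' goto c→8
  8='bbbcac' goto ·  ←P1
  9='a' goto a→15 c→19  ←P2
  10='cc' goto c→11
  11='ccc' goto c→12
  12='cccc' goto a→13
  13='cccca' goto a→14
  14='ccccaa' goto ·  ←P3
  15='aa' goto c→16
  16='aac' goto c→17
  17='aacc' goto ·  ←P4
  18='bbc' goto ·  ←P5
  19='ac' goto a→20
  20='aca' goto a→21
  21='acaa' goto c→22
  22='acaac' goto b→23
  23='acaacb' goto ·  ←P6
  24='bc' goto a→25
  25='bca' goto c→26
  26='bcac' goto ·  ←P7

Failure links (BFS by depth):
  fail(1) 'c': from fail(0)=0 chase 'c': 0 ⇒ 0;  out=∅∪out(0)=∅
  fail(3) 'b': from fail(0)=0 chase 'b': 0 ⇒ 0;  out=∅∪out(0)=∅
  fail(9) 'a': from fail(0)=0 chase 'a': 0 ⇒ 0;  out={2}∪out(0)={2}
  fail(2) 'cb': from fail(1)=0 chase 'b': 0 ⇒ 3;  out={0}∪out(3)={0}
  fail(4) 'bb': from fail(3)=0 chase 'b': 0 ⇒ 3;  out=∅∪out(3)=∅
  fail(10) 'cc': from fail(1)=0 chase 'c': 0 ⇒ 1;  out=∅∪out(1)=∅
  fail(15) 'aa': from fail(9)=0 chase 'a': 0 ⇒ 9;  out=∅∪out(9)={2}
  fail(19) 'ac': from fail(9)=0 chase 'c': 0 ⇒ 1;  out=∅∪out(1)=∅
  fail(24) 'bc': from fail(3)=0 chase 'c': 0 ⇒ 1;  out=∅∪out(1)=∅
  fail(5) 'bbb': from fail(4)=3 chase 'b': 3 ⇒ 4;  out=∅∪out(4)=∅
  fail(11) 'ccc': from fail(10)=1 chase 'c': 1 ⇒ 10;  out=∅∪out(10)=∅
  fail(16) 'aac': from fail(15)=9 chase 'c': 9 ⇒ 19;  out=∅∪out(19)=∅
  fail(18) 'bbc': from fail(4)=3 chase 'c': 3 ⇒ 24;  out={5}∪out(24)={5}
  fail(20) 'aca': from fail(19)=1 chase 'a': 1→0 ⇒ 9;  out=∅∪out(9)={2}
  fail(25) 'bca': from fail(24)=1 chase 'a': 1→0 ⇒ 9;  out=∅∪out(9)={2}
  fail(6) 'bbbc': from fail(5)=4 chase 'c': 4 ⇒ 18;  out=∅∪out(18)={5}
  fail(12) 'cccc': from fail(11)=10 chase 'c': 10 ⇒ 11;  out=∅∪out(11)=∅
  fail(17) 'aacc': from fail(16)=19 chase 'c': 19→1 ⇒ 10;  out={4}∪out(10)={4}
  fail(21) 'acaa': from fail(20)=9 chase 'a': 9 ⇒ 15;  out=∅∪out(15)={2}
  fail(26) 'bcac': from fail(25)=9 chase 'c': 9 ⇒ 19;  out={7}∪out(19)={7}
  fail(7) 'bbbca': from fail(6)=18 chase 'a': 18→24 ⇒ 25;  out=∅∪out(25)={2}
  fail(13) 'cccca': from fail(12)=11 chase 'a': 11→10→1→0 ⇒ 9;  out=∅∪out(9)={2}
  fail(22) 'acaac': from fail(21)=15 chase 'c': 15 ⇒ 16;  out=∅∪out(16)=∅
  fail(8) 'bbbcac': from fail(7)=25 chase 'c': 25 ⇒ 26;  out={1}∪out(26)={1,7}
  fail(14) 'ccccaa': from fail(13)=9 chase 'a': 9 ⇒ 15;  out={3}∪out(15)={2,3}
  fail(23) 'acaacb': from fail(22)=16 chase 'b': 16→19→1 ⇒ 2;  out={6}∪out(2)={0,6}

Text stream:
pos 0 'b': at 3
pos 1 'b': at 4
pos 2 'b': at 5
pos 3 'c': at 6  → match P5@[1:3]
pos 4 'a': at 7  → match P2@[4:4]
pos 5 'c': at 8  → match P1@[0:5],P7@[2:5]
pos 6 'c': at 10 (via fail)
pos 7 'b': at 2 (via fail)  → match P0@[6:7]
pos 8 'b': at 4 (via fail)
pos 9 'c': at 18  → match P5@[7:9]
pos 10 'a': at 25 (via fail)  → match P2@[10:10]
pos 11 'c': at 26  → match P7@[8:11]
pos 12 'c': at 10 (via fail)
pos 13 'c': at 11
pos 14 'c': at 12
pos 15 'c': at 12 (via fail)
pos 16 'a': at 13  → match P2@[16:16]
pos 17 'a': at 14  → match P2@[17:17],P3@[12:17]
pos 18 'b': at 3 (via fail)
pos 19 'b': at 4
pos 20 'c': at 18  → match P5@[18:20]
pos 21 'a': at 25 (via fail)  → match P2@[21:21]
pos 22 'a': at 15 (via fail)  → match P2@[22:22]
pos 23 'b': at 3 (via fail)
pos 24 'a': at 9 (via fail)  → match P2@[24:24]
pos 25 'a': at 15  → match P2@[25:25]
pos 26 'c': at 16
pos 27 'a': at 20 (via fail)  → match P2@[27:27]
pos 28 'a': at 21  → match P2@[28:28]
pos 29 'c': at 22
pos 30 'b': at 23  → match P0@[29:30],P6@[25:30]
pos 31 'c': at 24 (via fail)
pos 32 'b': at 2 (via fail)  → match P0@[31:32]
pos 33 'b': at 4 (via fail)
pos 34 'c': at 18  → match P5@[32:34]
pos 35 'c': at 10 (via fail)
pos 36 'b': at 2 (via fail)  → match P0@[35:36]
pos 37 'b': at 4 (via fail)
pos 38 'c': at 18  → match P5@[36:38]
pos 39 'b': at 2 (via fail)  → match P0@[38:39]
pos 40 'a': at 9 (via fail)  → match P2@[40:40]
pos 41 'a': at 15  → match P2@[41:41]
pos 42 'b': at 3 (via fail)
pos 43 'a': at 9 (via fail)  → match P2@[43:43]
pos 44 'c': at 19
pos 45 'a': at 20  → match P2@[45:45]
pos 46 'a': at 21  → match P2@[46:46]
pos 47 'c': at 22
pos 48 'b': at 23  → match P0@[47:48],P6@[43:48]
pos 49 'c': at 24 (via fail)
pos 50 'a': at 25  → match P2@[50:50]
pos 51 'c': at 26  → match P7@[48:51]
pos 52 'c': at 10 (via fail)
pos 53 'a': at 9 (via fail)  → match P2@[53:53]
pos 54 'a': at 15  → match P2@[54:54]
pos 55 'c': at 16
pos 56 'c': at 17  → match P4@[53:56]

Matches: [[3,5],[4,2],[5,1],[5,7],[7,0],[9,5],[10,2],[11,7],[16,2],[17,2],[17,3],[20,5],[21,2],[22,2],[24,2],[25,2],[27,2],[28,2],[30,0],[30,6],[32,0],[34,5],[36,0],[38,5],[39,0],[40,2],[41,2],[43,2],[45,2],[46,2],[48,0],[48,6],[50,2],[51,7],[53,2],[54,2],[56,4]]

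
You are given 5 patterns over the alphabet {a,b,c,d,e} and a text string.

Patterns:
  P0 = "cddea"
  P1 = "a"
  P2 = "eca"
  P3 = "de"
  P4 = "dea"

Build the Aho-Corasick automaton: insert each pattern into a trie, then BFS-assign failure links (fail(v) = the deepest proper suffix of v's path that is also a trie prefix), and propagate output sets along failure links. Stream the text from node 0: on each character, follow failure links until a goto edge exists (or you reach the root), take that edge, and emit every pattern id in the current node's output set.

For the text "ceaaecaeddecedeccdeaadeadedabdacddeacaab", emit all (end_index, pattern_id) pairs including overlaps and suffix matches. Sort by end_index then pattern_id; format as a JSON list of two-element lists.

Build:
Trie (insert patterns):
  0='ε' goto a→6 c→1 d→10 e→7
  1='c' goto d→2
  2='cd' goto d→3
  3='cdd' goto e→4
  4='cdde' goto a→5
  5='cddea' goto ·  [P0 ends]
  6='a' goto ·  [P1 ends]
  7='e' goto c→8
  8='ec' goto a→9
  9='eca' goto ·  [P2 ends]
  10='d' goto e→11
  11='de' goto a→12  [P3 ends]
  12='dea' goto ·  [P4 ends]

BFS fail/out derivation:
  n1('c'): parent n0 fail=0; on 'c' 0 → fail=0;  out ∅∪∅=∅
  n6('a'): parent n0 fail=0; on 'a' 0 → fail=0;  out {1}∪∅={1}
  n7('e'): parent n0 fail=0; on 'e' 0 → fail=0;  out ∅∪∅=∅
  n10('d'): parent n0 fail=0; on 'd' 0 → fail=0;  out ∅∪∅=∅
  n2('cd'): parent n1 fail=0; on 'd' 0 → fail=10;  out ∅∪∅=∅
  n8('ec'): parent n7 fail=0; on 'c' 0 → fail=1;  out ∅∪∅=∅
  n11('de'): parent n10 fail=0; on 'e' 0 → fail=7;  out {3}∪∅={3}
  n3('cdd'): parent n2 fail=10; on 'd' 10→0 → fail=10;  out ∅∪∅=∅
  n9('eca'): parent n8 fail=1; on 'a' 1→0 → fail=6;  out {2}∪{1}={1,2}
  n12('dea'): parent n11 fail=7; on 'a' 7→0 → fail=6;  out {4}∪{1}={1,4}
  n4('cdde'): parent n3 fail=10; on 'e' 10 → fail=11;  out ∅∪{3}={3}
  n5('cddea'): parent n4 fail=11; on 'a' 11 → fail=12;  out {0}∪{1,4}={0,1,4}

Text stream:
[0] read 'c'  n0⇒n1
[1] read 'e'  n1⇒n7 (fail-walked)
[2] read 'a'  n7⇒n6 (fail-walked)  emit P1@[2:2]
[3] read 'a'  n6⇒n6 (fail-walked)  emit P1@[3:3]
[4] read 'e'  n6⇒n7 (fail-walked)
[5] read 'c'  n7⇒n8
[6] read 'a'  n8⇒n9  emit P1@[6:6],P2@[4:6]
[7] read 'e'  n9⇒n7 (fail-walked)
[8] read 'd'  n7⇒n10 (fail-walked)
[9] read 'd'  n10⇒n10 (fail-walked)
[10] read 'e'  n10⇒n11  emit P3@[9:10]
[11] read 'c'  n11⇒n8 (fail-walked)
[12] read 'e'  n8⇒n7 (fail-walked)
[13] read 'd'  n7⇒n10 (fail-walked)
[14] read 'e'  n10⇒n11  emit P3@[13:14]
[15] read 'c'  n11⇒n8 (fail-walked)
[16] read 'c'  n8⇒n1 (fail-walked)
[17] read 'd'  n1⇒n2
[18] read 'e'  n2⇒n11 (fail-walked)  emit P3@[17:18]
[19] read 'a'  n11⇒n12  emit P1@[19:19],P4@[17:19]
[20] read 'a'  n12⇒n6 (fail-walked)  emit P1@[20:20]
[21] read 'd'  n6⇒n10 (fail-walked)
[22] read 'e'  n10⇒n11  emit P3@[21:22]
[23] read 'a'  n11⇒n12  emit P1@[23:23],P4@[21:23]
[24] read 'd'  n12⇒n10 (fail-walked)
[25] read 'e'  n10⇒n11  emit P3@[24:25]
[26] read 'd'  n11⇒n10 (fail-walked)
[27] read 'a'  n10⇒n6 (fail-walked)  emit P1@[27:27]
[28] read 'b'  n6⇒n0 (fail-walked)
[29] read 'd'  n0⇒n10
[30] read 'a'  n10⇒n6 (fail-walked)  emit P1@[30:30]
[31] read 'c'  n6⇒n1 (fail-walked)
[32] read 'd'  n1⇒n2
[33] read 'd'  n2⇒n3
[34] read 'e'  n3⇒n4  emit P3@[33:34]
[35] read 'a'  n4⇒n5  emit P0@[31:35],P1@[35:35],P4@[33:35]
[36] read 'c'  n5⇒n1 (fail-walked)
[37] read 'a'  n1⇒n6 (fail-walked)  emit P1@[37:37]
[38] read 'a'  n6⇒n6 (fail-walked)  emit P1@[38:38]
[39] read 'b'  n6⇒n0 (fail-walked)

Matches: [[2,1],[3,1],[6,1],[6,2],[10,3],[14,3],[18,3],[19,1],[19,4],[20,1],[22,3],[23,1],[23,4],[25,3],[27,1],[30,1],[34,3],[35,0],[35,1],[35,4],[37,1],[38,1]]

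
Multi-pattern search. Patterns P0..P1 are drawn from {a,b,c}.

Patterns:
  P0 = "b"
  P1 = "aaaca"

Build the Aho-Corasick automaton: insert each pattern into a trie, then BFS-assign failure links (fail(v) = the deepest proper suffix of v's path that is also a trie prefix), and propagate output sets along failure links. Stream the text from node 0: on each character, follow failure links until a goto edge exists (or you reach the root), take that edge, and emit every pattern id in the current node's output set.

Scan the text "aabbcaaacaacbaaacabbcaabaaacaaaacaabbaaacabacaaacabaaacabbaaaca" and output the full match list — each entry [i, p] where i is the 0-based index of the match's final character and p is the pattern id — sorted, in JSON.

Build:
Trie nodes:
  0='ε' goto a→2 b→1
  1='b' goto ·  [P0 ends]
  2='a' goto a→3
  3='aa' goto a→4
  4='aaa' goto c→5
  5='aaac' goto a→6
  6='aaaca' goto ·  [P1 ends]

BFS fail/out derivation:
  fail(1) 'b': from fail(0)=0 chase 'b': 0 ⇒ 0;  out={0}∪out(0)={0}
  fail(2) 'a': from fail(0)=0 chase 'a': 0 ⇒ 0;  out=∅∪out(0)=∅
  fail(3) 'aa': from fail(2)=0 chase 'a': 0 ⇒ 2;  out=∅∪out(2)=∅
  fail(4) 'aaa': from fail(3)=2 chase 'a': 2 ⇒ 3;  out=∅∪out(3)=∅
  fail(5) 'aaac': from fail(4)=3 chase 'c': 3→2→0 ⇒ 0;  out=∅∪out(0)=∅
  fail(6) 'aaaca': from fail(5)=0 chase 'a': 0 ⇒ 2;  out={1}∪out(2)={1}

Run:
i=0 'a': node 0→2
i=1 'a': node 2→3
i=2 'b': node 3→1 (via fail)  → match P0@[2:2]
i=3 'b': node 1→1 (via fail)  → match P0@[3:3]
i=4 'c': node 1→0 (via fail)
i=5 'a': node 0→2
i=6 'a': node 2→3
i=7 'a': node 3→4
i=8 'c': node 4→5
i=9 'a': node 5→6  → match P1@[5:9]
i=10 'a': node 6→3 (via fail)
i=11 'c': node 3→0 (via fail)
i=12 'b': node 0→1  → match P0@[12:12]
i=13 'a': node 1→2 (via fail)
i=14 'a': node 2→3
i=15 'a': node 3→4
i=16 'c': node 4→5
i=17 'a': node 5→6  → match P1@[13:17]
i=18 'b': node 6→1 (via fail)  → match P0@[18:18]
i=19 'b': node 1→1 (via fail)  → match P0@[19:19]
i=20 'c': node 1→0 (via fail)
i=21 'a': node 0→2
i=22 'a': node 2→3
i=23 'b': node 3→1 (via fail)  → match P0@[23:23]
i=24 'a': node 1→2 (via fail)
i=25 'a': node 2→3
i=26 'a': node 3→4
i=27 'c': node 4→5
i=28 'a': node 5→6  → match P1@[24:28]
i=29 'a': node 6→3 (via fail)
i=30 'a': node 3→4
i=31 'a': node 4→4 (via fail)
i=32 'c': node 4→5
i=33 'a': node 5→6  → match P1@[29:33]
i=34 'a': node 6→3 (via fail)
i=35 'b': node 3→1 (via fail)  → match P0@[35:35]
i=36 'b': node 1→1 (via fail)  → match P0@[36:36]
i=37 'a': node 1→2 (via fail)
i=38 'a': node 2→3
i=39 'a': node 3→4
i=40 'c': node 4→5
i=41 'a': node 5→6  → match P1@[37:41]
i=42 'b': node 6→1 (via fail)  → match P0@[42:42]
i=43 'a': node 1→2 (via fail)
i=44 'c': node 2→0 (via fail)
i=45 'a': node 0→2
i=46 'a': node 2→3
i=47 'a': node 3→4
i=48 'c': node 4→5
i=49 'a': node 5→6  → match P1@[45:49]
i=50 'b': node 6→1 (via fail)  → match P0@[50:50]
i=51 'a': node 1→2 (via fail)
i=52 'a': node 2→3
i=53 'a': node 3→4
i=54 'c': node 4→5
i=55 'a': node 5→6  → match P1@[51:55]
i=56 'b': node 6→1 (via fail)  → match P0@[56:56]
i=57 'b': node 1→1 (via fail)  → match P0@[57:57]
i=58 'a': node 1→2 (via fail)
i=59 'a': node 2→3
i=60 'a': node 3→4
i=61 'c': node 4→5
i=62 'a': node 5→6  → match P1@[58:62]

Result: [[2,0],[3,0],[9,1],[12,0],[17,1],[18,0],[19,0],[23,0],[28,1],[33,1],[35,0],[36,0],[41,1],[42,0],[49,1],[50,0],[55,1],[56,0],[57,0],[62,1]]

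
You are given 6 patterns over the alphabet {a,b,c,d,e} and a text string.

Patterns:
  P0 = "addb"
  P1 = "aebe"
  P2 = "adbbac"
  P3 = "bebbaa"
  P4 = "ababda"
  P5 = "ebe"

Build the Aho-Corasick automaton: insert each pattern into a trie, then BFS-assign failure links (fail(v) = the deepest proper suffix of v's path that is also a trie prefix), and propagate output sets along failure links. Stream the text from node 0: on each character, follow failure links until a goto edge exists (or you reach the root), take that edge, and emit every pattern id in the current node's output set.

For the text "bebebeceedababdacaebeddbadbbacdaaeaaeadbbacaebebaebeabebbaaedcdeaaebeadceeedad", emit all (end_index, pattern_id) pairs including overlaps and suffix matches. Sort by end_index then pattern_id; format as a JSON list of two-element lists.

Build automaton:
Trie nodes:
  n0 'ε': a→1 b→12 e→23
  n1 'a': b→18 d→2 e→5
  n2 'ad': b→8 d→3
  n3 'add': b→4
  n4 'addb': ·  ←P0
  n5 'ae': b→6
  n6 'aeb': e→7
  n7 'aebe': ·  ←P1
  n8 'adb': b→9
  n9 'adbb': a→10
  n10 'adbba': c→11
  n11 'adbbac': ·  ←P2
  n12 'b': e→13
  n13 'be': b→14
  n14 'beb': b→15
  n15 'bebb': a→16
  n16 'bebba': a→17
  n17 'bebbaa': ·  ←P3
  n18 'ab': a→19
  n19 'aba': b→20
  n20 'abab': d→21
  n21 'ababd': a→22
  n22 'ababda': ·  ←P4
  n23 'e': b→24
  n24 'eb': e→25
  n25 'ebe': ·  ←P5

BFS fail/out derivation:
  n1('a'): parent n0 fail=0; on 'a' 0 → fail=0;  out ∅∪∅=∅
  n12('b'): parent n0 fail=0; on 'b' 0 → fail=0;  out ∅∪∅=∅
  n23('e'): parent n0 fail=0; on 'e' 0 → fail=0;  out ∅∪∅=∅
  n2('ad'): parent n1 fail=0; on 'd' 0 → fail=0;  out ∅∪∅=∅
  n5('ae'): parent n1 fail=0; on 'e' 0 → fail=23;  out ∅∪∅=∅
  n13('be'): parent n12 fail=0; on 'e' 0 → fail=23;  out ∅∪∅=∅
  n18('ab'): parent n1 fail=0; on 'b' 0 → fail=12;  out ∅∪∅=∅
  n24('eb'): parent n23 fail=0; on 'b' 0 → fail=12;  out ∅∪∅=∅
  n3('add'): parent n2 fail=0; on 'd' 0 → fail=0;  out ∅∪∅=∅
  n6('aeb'): parent n5 fail=23; on 'b' 23 → fail=24;  out ∅∪∅=∅
  n8('adb'): parent n2 fail=0; on 'b' 0 → fail=12;  out ∅∪∅=∅
  n14('beb'): parent n13 fail=23; on 'b' 23 → fail=24;  out ∅∪∅=∅
  n19('aba'): parent n18 fail=12; on 'a' 12→0 → fail=1;  out ∅∪∅=∅
  n25('ebe'): parent n24 fail=12; on 'e' 12 → fail=13;  out {5}∪∅={5}
  n4('addb'): parent n3 fail=0; on 'b' 0 → fail=12;  out {0}∪∅={0}
  n7('aebe'): parent n6 fail=24; on 'e' 24 → fail=25;  out {1}∪{5}={1,5}
  n9('adbb'): parent n8 fail=12; on 'b' 12→0 → fail=12;  out ∅∪∅=∅
  n15('bebb'): parent n14 fail=24; on 'b' 24→12→0 → fail=12;  out ∅∪∅=∅
  n20('abab'): parent n19 fail=1; on 'b' 1 → fail=18;  out ∅∪∅=∅
  n10('adbba'): parent n9 fail=12; on 'a' 12→0 → fail=1;  out ∅∪∅=∅
  n16('bebba'): parent n15 fail=12; on 'a' 12→0 → fail=1;  out ∅∪∅=∅
  n21('ababd'): parent n20 fail=18; on 'd' 18→12→0 → fail=0;  out ∅∪∅=∅
  n11('adbbac'): parent n10 fail=1; on 'c' 1→0 → fail=0;  out {2}∪∅={2}
  n17('bebbaa'): parent n16 fail=1; on 'a' 1→0 → fail=1;  out {3}∪∅={3}
  n22('ababda'): parent n21 fail=0; on 'a' 0 → fail=1;  out {4}∪∅={4}

Scan:
pos 0 'b': at 12
pos 1 'e': at 13
pos 2 'b': at 14
pos 3 'e': at 25 (fail-walked)  emit P5@[1:3]
pos 4 'b': at 14 (fail-walked)
pos 5 'e': at 25 (fail-walked)  emit P5@[3:5]
pos 6 'c': at 0 (fail-walked)
pos 7 'e': at 23
pos 8 'e': at 23 (fail-walked)
pos 9 'd': at 0 (fail-walked)
pos 10 'a': at 1
pos 11 'b': at 18
pos 12 'a': at 19
pos 13 'b': at 20
pos 14 'd': at 21
pos 15 'a': at 22  emit P4@[10:15]
pos 16 'c': at 0 (fail-walked)
pos 17 'a': at 1
pos 18 'e': at 5
pos 19 'b': at 6
pos 20 'e': at 7  emit P1@[17:20],P5@[18:20]
pos 21 'd': at 0 (fail-walked)
pos 22 'd': at 0
pos 23 'b': at 12
pos 24 'a': at 1 (fail-walked)
pos 25 'd': at 2
pos 26 'b': at 8
pos 27 'b': at 9
pos 28 'a': at 10
pos 29 'c': at 11  emit P2@[24:29]
pos 30 'd': at 0 (fail-walked)
pos 31 'a': at 1
pos 32 'a': at 1 (fail-walked)
pos 33 'e': at 5
pos 34 'a': at 1 (fail-walked)
pos 35 'a': at 1 (fail-walked)
pos 36 'e': at 5
pos 37 'a': at 1 (fail-walked)
pos 38 'd': at 2
pos 39 'b': at 8
pos 40 'b': at 9
pos 41 'a': at 10
pos 42 'c': at 11  emit P2@[37:42]
pos 43 'a': at 1 (fail-walked)
pos 44 'e': at 5
pos 45 'b': at 6
pos 46 'e': at 7  emit P1@[43:46],P5@[44:46]
pos 47 'b': at 14 (fail-walked)
pos 48 'a': at 1 (fail-walked)
pos 49 'e': at 5
pos 50 'b': at 6
pos 51 'e': at 7  emit P1@[48:51],P5@[49:51]
pos 52 'a': at 1 (fail-walked)
pos 53 'b': at 18
pos 54 'e': at 13 (fail-walked)
pos 55 'b': at 14
pos 56 'b': at 15
pos 57 'a': at 16
pos 58 'a': at 17  emit P3@[53:58]
pos 59 'e': at 5 (fail-walked)
pos 60 'd': at 0 (fail-walked)
pos 61 'c': at 0
pos 62 'd': at 0
pos 63 'e': at 23
pos 64 'a': at 1 (fail-walked)
pos 65 'a': at 1 (fail-walked)
pos 66 'e': at 5
pos 67 'b': at 6
pos 68 'e': at 7  emit P1@[65:68],P5@[66:68]
pos 69 'a': at 1 (fail-walked)
pos 70 'd': at 2
pos 71 'c': at 0 (fail-walked)
pos 72 'e': at 23
pos 73 'e': at 23 (fail-walked)
pos 74 'e': at 23 (fail-walked)
pos 75 'd': at 0 (fail-walked)
pos 76 'a': at 1
pos 77 'd': at 2

Matches: [[3,5],[5,5],[15,4],[20,1],[20,5],[29,2],[42,2],[46,1],[46,5],[51,1],[51,5],[58,3],[68,1],[68,5]]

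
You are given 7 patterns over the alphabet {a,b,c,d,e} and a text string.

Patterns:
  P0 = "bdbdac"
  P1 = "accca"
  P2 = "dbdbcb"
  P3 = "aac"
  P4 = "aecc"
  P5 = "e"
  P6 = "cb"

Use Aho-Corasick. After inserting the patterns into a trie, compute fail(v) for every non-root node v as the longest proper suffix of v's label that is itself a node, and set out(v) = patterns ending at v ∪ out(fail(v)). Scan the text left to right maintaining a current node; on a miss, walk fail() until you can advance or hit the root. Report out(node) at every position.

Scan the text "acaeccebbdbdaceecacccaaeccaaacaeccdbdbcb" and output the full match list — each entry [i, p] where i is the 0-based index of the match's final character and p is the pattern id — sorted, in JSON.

Build:
Trie (insert patterns):
  0='ε' goto a→7 b→1 c→24 d→12 e→23
  1='b' goto d→2
  2='bd' goto b→3
  3='bdb' goto d→4
  4='bdbd' goto a→5
  5='bdbda' goto c→6
  6='bdbdac' goto ·  ←P0
  7='a' goto a→18 c→8 e→20
  8='ac' goto c→9
  9='acc' goto c→10
  10='accc' goto a→11
  11='accca' goto ·  ←P1
  12='d' goto b→13
  13='db' goto d→14
  14='dbd' goto b→15
  15='dbdb' goto c→16
  16='dbdbc' goto b→17
  17='dbdbcb' goto ·  ←P2
  18='aa' goto c→19
  19='aac' goto ·  ←P3
  20='ae' goto c→21
  21='aec' goto c→22
  22='aecc' goto ·  ←P4
  23='e' goto ·  ←P5
  24='c' goto b→25
  25='cb' goto ·  ←P6

Failure links (BFS by depth):
  n1('b'): parent n0 fail=0; on 'b' 0 → fail=0;  out ∅∪∅=∅
  n7('a'): parent n0 fail=0; on 'a' 0 → fail=0;  out ∅∪∅=∅
  n12('d'): parent n0 fail=0; on 'd' 0 → fail=0;  out ∅∪∅=∅
  n23('e'): parent n0 fail=0; on 'e' 0 → fail=0;  out {5}∪∅={5}
  n24('c'): parent n0 fail=0; on 'c' 0 → fail=0;  out ∅∪∅=∅
  n2('bd'): parent n1 fail=0; on 'd' 0 → fail=12;  out ∅∪∅=∅
  n8('ac'): parent n7 fail=0; on 'c' 0 → fail=24;  out ∅∪∅=∅
  n13('db'): parent n12 fail=0; on 'b' 0 → fail=1;  out ∅∪∅=∅
  n18('aa'): parent n7 fail=0; on 'a' 0 → fail=7;  out ∅∪∅=∅
  n20('ae'): parent n7 fail=0; on 'e' 0 → fail=23;  out ∅∪{5}={5}
  n25('cb'): parent n24 fail=0; on 'b' 0 → fail=1;  out {6}∪∅={6}
  n3('bdb'): parent n2 fail=12; on 'b' 12 → fail=13;  out ∅∪∅=∅
  n9('acc'): parent n8 fail=24; on 'c' 24→0 → fail=24;  out ∅∪∅=∅
  n14('dbd'): parent n13 fail=1; on 'd' 1 → fail=2;  out ∅∪∅=∅
  n19('aac'): parent n18 fail=7; on 'c' 7 → fail=8;  out {3}∪∅={3}
  n21('aec'): parent n20 fail=23; on 'c' 23→0 → fail=24;  out ∅∪∅=∅
  n4('bdbd'): parent n3 fail=13; on 'd' 13 → fail=14;  out ∅∪∅=∅
  n10('accc'): parent n9 fail=24; on 'c' 24→0 → fail=24;  out ∅∪∅=∅
  n15('dbdb'): parent n14 fail=2; on 'b' 2 → fail=3;  out ∅∪∅=∅
  n22('aecc'): parent n21 fail=24; on 'c' 24→0 → fail=24;  out {4}∪∅={4}
  n5('bdbda'): parent n4 fail=14; on 'a' 14→2→12→0 → fail=7;  out ∅∪∅=∅
  n11('accca'): parent n10 fail=24; on 'a' 24→0 → fail=7;  out {1}∪∅={1}
  n16('dbdbc'): parent n15 fail=3; on 'c' 3→13→1→0 → fail=24;  out ∅∪∅=∅
  n6('bdbdac'): parent n5 fail=7; on 'c' 7 → fail=8;  out {0}∪∅={0}
  n17('dbdbcb'): parent n16 fail=24; on 'b' 24 → fail=25;  out {2}∪{6}={2,6}

Text stream:
pos 0 'a': at 7
pos 1 'c': at 8
pos 2 'a': at 7 (fail-walked)
pos 3 'e': at 20  ** P5@[3:3]
pos 4 'c': at 21
pos 5 'c': at 22  ** P4@[2:5]
pos 6 'e': at 23 (fail-walked)  ** P5@[6:6]
pos 7 'b': at 1 (fail-walked)
pos 8 'b': at 1 (fail-walked)
pos 9 'd': at 2
pos 10 'b': at 3
pos 11 'd': at 4
pos 12 'a': at 5
pos 13 'c': at 6  ** P0@[8:13]
pos 14 'e': at 23 (fail-walked)  ** P5@[14:14]
pos 15 'e': at 23 (fail-walked)  ** P5@[15:15]
pos 16 'c': at 24 (fail-walked)
pos 17 'a': at 7 (fail-walked)
pos 18 'c': at 8
pos 19 'c': at 9
pos 20 'c': at 10
pos 21 'a': at 11  ** P1@[17:21]
pos 22 'a': at 18 (fail-walked)
pos 23 'e': at 20 (fail-walked)  ** P5@[23:23]
pos 24 'c': at 21
pos 25 'c': at 22  ** P4@[22:25]
pos 26 'a': at 7 (fail-walked)
pos 27 'a': at 18
pos 28 'a': at 18 (fail-walked)
pos 29 'c': at 19  ** P3@[27:29]
pos 30 'a': at 7 (fail-walked)
pos 31 'e': at 20  ** P5@[31:31]
pos 32 'c': at 21
pos 33 'c': at 22  ** P4@[30:33]
pos 34 'd': at 12 (fail-walked)
pos 35 'b': at 13
pos 36 'd': at 14
pos 37 'b': at 15
pos 38 'c': at 16
pos 39 'b': at 17  ** P2@[34:39],P6@[38:39]

Matches: [[3,5],[5,4],[6,5],[13,0],[14,5],[15,5],[21,1],[23,5],[25,4],[29,3],[31,5],[33,4],[39,2],[39,6]]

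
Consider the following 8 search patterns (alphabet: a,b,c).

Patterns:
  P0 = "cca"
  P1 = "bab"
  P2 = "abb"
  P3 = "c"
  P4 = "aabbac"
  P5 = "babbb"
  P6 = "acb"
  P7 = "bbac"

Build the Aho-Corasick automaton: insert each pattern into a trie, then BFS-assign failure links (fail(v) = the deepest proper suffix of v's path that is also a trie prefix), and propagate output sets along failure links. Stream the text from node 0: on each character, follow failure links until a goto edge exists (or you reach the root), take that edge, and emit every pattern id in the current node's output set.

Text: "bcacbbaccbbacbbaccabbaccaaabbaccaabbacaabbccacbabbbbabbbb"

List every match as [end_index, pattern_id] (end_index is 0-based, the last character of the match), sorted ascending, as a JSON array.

Construct AC machine:
Trie nodes:
  n0 'ε': a→7 b→4 c→1
  n1 'c': c→2  ←P3
  n2 'cc': a→3
  n3 'cca': ·  ←P0
  n4 'b': a→5 b→19
  n5 'ba': b→6
  n6 'bab': b→15  ←P1
  n7 'a': a→10 b→8 c→17
  n8 'ab': b→9
  n9 'abb': ·  ←P2
  n10 'aa': b→11
  n11 'aab': b→12
  n12 'aabb': a→13
  n13 'aabba': c→14
  n14 'aabbac': ·  ←P4
  n15 'babb': b→16
  n16 'babbb': ·  ←P5
  n17 'ac': b→18
  n18 'acb': ·  ←P6
  n19 'bb': a→20
  n20 'bba': c→21
  n21 'bbac': ·  ←P7

BFS fail/out derivation:
  n1('c'): parent n0 fail=0; on 'c' 0 → fail=0;  out {3}∪∅={3}
  n4('b'): parent n0 fail=0; on 'b' 0 → fail=0;  out ∅∪∅=∅
  n7('a'): parent n0 fail=0; on 'a' 0 → fail=0;  out ∅∪∅=∅
  n2('cc'): parent n1 fail=0; on 'c' 0 → fail=1;  out ∅∪{3}={3}
  n5('ba'): parent n4 fail=0; on 'a' 0 → fail=7;  out ∅∪∅=∅
  n8('ab'): parent n7 fail=0; on 'b' 0 → fail=4;  out ∅∪∅=∅
  n10('aa'): parent n7 fail=0; on 'a' 0 → fail=7;  out ∅∪∅=∅
  n17('ac'): parent n7 fail=0; on 'c' 0 → fail=1;  out ∅∪{3}={3}
  n19('bb'): parent n4 fail=0; on 'b' 0 → fail=4;  out ∅∪∅=∅
  n3('cca'): parent n2 fail=1; on 'a' 1→0 → fail=7;  out {0}∪∅={0}
  n6('bab'): parent n5 fail=7; on 'b' 7 → fail=8;  out {1}∪∅={1}
  n9('abb'): parent n8 fail=4; on 'b' 4 → fail=19;  out {2}∪∅={2}
  n11('aab'): parent n10 fail=7; on 'b' 7 → fail=8;  out ∅∪∅=∅
  n18('acb'): parent n17 fail=1; on 'b' 1→0 → fail=4;  out {6}∪∅={6}
  n20('bba'): parent n19 fail=4; on 'a' 4 → fail=5;  out ∅∪∅=∅
  n12('aabb'): parent n11 fail=8; on 'b' 8 → fail=9;  out ∅∪{2}={2}
  n15('babb'): parent n6 fail=8; on 'b' 8 → fail=9;  out ∅∪{2}={2}
  n21('bbac'): parent n20 fail=5; on 'c' 5→7 → fail=17;  out {7}∪{3}={3,7}
  n13('aabba'): parent n12 fail=9; on 'a' 9→19 → fail=20;  out ∅∪∅=∅
  n16('babbb'): parent n15 fail=9; on 'b' 9→19→4 → fail=19;  out {5}∪∅={5}
  n14('aabbac'): parent n13 fail=20; on 'c' 20 → fail=21;  out {4}∪{3,7}={3,4,7}

Text stream:
i=0 'b': node 0→4
i=1 'c': node 4→1 (via fail)  ** P3@[1:1]
i=2 'a': node 1→7 (via fail)
i=3 'c': node 7→17  ** P3@[3:3]
i=4 'b': node 17→18  ** P6@[2:4]
i=5 'b': node 18→19 (via fail)
i=6 'a': node 19→20
i=7 'c': node 20→21  ** P3@[7:7],P7@[4:7]
i=8 'c': node 21→2 (via fail)  ** P3@[8:8]
i=9 'b': node 2→4 (via fail)
i=10 'b': node 4→19
i=11 'a': node 19→20
i=12 'c': node 20→21  ** P3@[12:12],P7@[9:12]
i=13 'b': node 21→18 (via fail)  ** P6@[11:13]
i=14 'b': node 18→19 (via fail)
i=15 'a': node 19→20
i=16 'c': node 20→21  ** P3@[16:16],P7@[13:16]
i=17 'c': node 21→2 (via fail)  ** P3@[17:17]
i=18 'a': node 2→3  ** P0@[16:18]
i=19 'b': node 3→8 (via fail)
i=20 'b': node 8→9  ** P2@[18:20]
i=21 'a': node 9→20 (via fail)
i=22 'c': node 20→21  ** P3@[22:22],P7@[19:22]
i=23 'c': node 21→2 (via fail)  ** P3@[23:23]
i=24 'a': node 2→3  ** P0@[22:24]
i=25 'a': node 3→10 (via fail)
i=26 'a': node 10→10 (via fail)
i=27 'b': node 10→11
i=28 'b': node 11→12  ** P2@[26:28]
i=29 'a': node 12→13
i=30 'c': node 13→14  ** P3@[30:30],P4@[25:30],P7@[27:30]
i=31 'c': node 14→2 (via fail)  ** P3@[31:31]
i=32 'a': node 2→3  ** P0@[30:32]
i=33 'a': node 3→10 (via fail)
i=34 'b': node 10→11
i=35 'b': node 11→12  ** P2@[33:35]
i=36 'a': node 12→13
i=37 'c': node 13→14  ** P3@[37:37],P4@[32:37],P7@[34:37]
i=38 'a': node 14→7 (via fail)
i=39 'a': node 7→10
i=40 'b': node 10→11
i=41 'b': node 11→12  ** P2@[39:41]
i=42 'c': node 12→1 (via fail)  ** P3@[42:42]
i=43 'c': node 1→2  ** P3@[43:43]
i=44 'a': node 2→3  ** P0@[42:44]
i=45 'c': node 3→17 (via fail)  ** P3@[45:45]
i=46 'b': node 17→18  ** P6@[44:46]
i=47 'a': node 18→5 (via fail)
i=48 'b': node 5→6  ** P1@[46:48]
i=49 'b': node 6→15  ** P2@[47:49]
i=50 'b': node 15→16  ** P5@[46:50]
i=51 'b': node 16→19 (via fail)
i=52 'a': node 19→20
i=53 'b': node 20→6 (via fail)  ** P1@[51:53]
i=54 'b': node 6→15  ** P2@[52:54]
i=55 'b': node 15→16  ** P5@[51:55]
i=56 'b': node 16→19 (via fail)

All matches (sorted): [[1,3],[3,3],[4,6],[7,3],[7,7],[8,3],[12,3],[12,7],[13,6],[16,3],[16,7],[17,3],[18,0],[20,2],[22,3],[22,7],[23,3],[24,0],[28,2],[30,3],[30,4],[30,7],[31,3],[32,0],[35,2],[37,3],[37,4],[37,7],[41,2],[42,3],[43,3],[44,0],[45,3],[46,6],[48,1],[49,2],[50,5],[53,1],[54,2],[55,5]]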